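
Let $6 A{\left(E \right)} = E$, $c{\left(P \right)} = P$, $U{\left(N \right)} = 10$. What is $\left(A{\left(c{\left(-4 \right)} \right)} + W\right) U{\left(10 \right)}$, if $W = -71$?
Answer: $- \frac{2150}{3} \approx -716.67$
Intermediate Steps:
$A{\left(E \right)} = \frac{E}{6}$
$\left(A{\left(c{\left(-4 \right)} \right)} + W\right) U{\left(10 \right)} = \left(\frac{1}{6} \left(-4\right) - 71\right) 10 = \left(- \frac{2}{3} - 71\right) 10 = \left(- \frac{215}{3}\right) 10 = - \frac{2150}{3}$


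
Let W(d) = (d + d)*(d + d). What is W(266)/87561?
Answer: 283024/87561 ≈ 3.2323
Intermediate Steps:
W(d) = 4*d**2 (W(d) = (2*d)*(2*d) = 4*d**2)
W(266)/87561 = (4*266**2)/87561 = (4*70756)*(1/87561) = 283024*(1/87561) = 283024/87561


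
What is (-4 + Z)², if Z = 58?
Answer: 2916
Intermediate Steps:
(-4 + Z)² = (-4 + 58)² = 54² = 2916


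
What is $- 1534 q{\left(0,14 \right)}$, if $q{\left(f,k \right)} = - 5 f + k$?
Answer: $-21476$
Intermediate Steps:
$q{\left(f,k \right)} = k - 5 f$
$- 1534 q{\left(0,14 \right)} = - 1534 \left(14 - 0\right) = - 1534 \left(14 + 0\right) = \left(-1534\right) 14 = -21476$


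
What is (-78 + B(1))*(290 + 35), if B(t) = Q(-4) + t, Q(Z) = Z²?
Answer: -19825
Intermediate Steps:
B(t) = 16 + t (B(t) = (-4)² + t = 16 + t)
(-78 + B(1))*(290 + 35) = (-78 + (16 + 1))*(290 + 35) = (-78 + 17)*325 = -61*325 = -19825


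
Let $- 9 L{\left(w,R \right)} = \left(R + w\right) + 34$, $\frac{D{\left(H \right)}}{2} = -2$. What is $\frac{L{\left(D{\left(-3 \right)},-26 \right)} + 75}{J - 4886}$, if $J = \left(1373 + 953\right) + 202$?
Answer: $- \frac{671}{21222} \approx -0.031618$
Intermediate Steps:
$D{\left(H \right)} = -4$ ($D{\left(H \right)} = 2 \left(-2\right) = -4$)
$L{\left(w,R \right)} = - \frac{34}{9} - \frac{R}{9} - \frac{w}{9}$ ($L{\left(w,R \right)} = - \frac{\left(R + w\right) + 34}{9} = - \frac{34 + R + w}{9} = - \frac{34}{9} - \frac{R}{9} - \frac{w}{9}$)
$J = 2528$ ($J = 2326 + 202 = 2528$)
$\frac{L{\left(D{\left(-3 \right)},-26 \right)} + 75}{J - 4886} = \frac{\left(- \frac{34}{9} - - \frac{26}{9} - - \frac{4}{9}\right) + 75}{2528 - 4886} = \frac{\left(- \frac{34}{9} + \frac{26}{9} + \frac{4}{9}\right) + 75}{-2358} = \left(- \frac{4}{9} + 75\right) \left(- \frac{1}{2358}\right) = \frac{671}{9} \left(- \frac{1}{2358}\right) = - \frac{671}{21222}$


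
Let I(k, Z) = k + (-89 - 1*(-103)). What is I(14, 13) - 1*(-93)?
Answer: 121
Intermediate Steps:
I(k, Z) = 14 + k (I(k, Z) = k + (-89 + 103) = k + 14 = 14 + k)
I(14, 13) - 1*(-93) = (14 + 14) - 1*(-93) = 28 + 93 = 121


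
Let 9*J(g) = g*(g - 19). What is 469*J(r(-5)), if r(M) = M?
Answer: 18760/3 ≈ 6253.3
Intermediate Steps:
J(g) = g*(-19 + g)/9 (J(g) = (g*(g - 19))/9 = (g*(-19 + g))/9 = g*(-19 + g)/9)
469*J(r(-5)) = 469*((⅑)*(-5)*(-19 - 5)) = 469*((⅑)*(-5)*(-24)) = 469*(40/3) = 18760/3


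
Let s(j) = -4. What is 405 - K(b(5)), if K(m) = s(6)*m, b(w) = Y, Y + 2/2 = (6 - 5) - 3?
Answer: 393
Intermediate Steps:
Y = -3 (Y = -1 + ((6 - 5) - 3) = -1 + (1 - 3) = -1 - 2 = -3)
b(w) = -3
K(m) = -4*m
405 - K(b(5)) = 405 - (-4)*(-3) = 405 - 1*12 = 405 - 12 = 393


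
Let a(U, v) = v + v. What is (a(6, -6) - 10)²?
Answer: 484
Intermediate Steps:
a(U, v) = 2*v
(a(6, -6) - 10)² = (2*(-6) - 10)² = (-12 - 10)² = (-22)² = 484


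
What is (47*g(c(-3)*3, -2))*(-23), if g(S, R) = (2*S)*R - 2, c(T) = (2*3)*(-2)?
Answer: -153502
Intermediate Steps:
c(T) = -12 (c(T) = 6*(-2) = -12)
g(S, R) = -2 + 2*R*S (g(S, R) = 2*R*S - 2 = -2 + 2*R*S)
(47*g(c(-3)*3, -2))*(-23) = (47*(-2 + 2*(-2)*(-12*3)))*(-23) = (47*(-2 + 2*(-2)*(-36)))*(-23) = (47*(-2 + 144))*(-23) = (47*142)*(-23) = 6674*(-23) = -153502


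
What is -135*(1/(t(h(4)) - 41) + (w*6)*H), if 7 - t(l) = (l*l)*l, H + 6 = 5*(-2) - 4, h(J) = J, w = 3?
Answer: 4762935/98 ≈ 48601.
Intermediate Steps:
H = -20 (H = -6 + (5*(-2) - 4) = -6 + (-10 - 4) = -6 - 14 = -20)
t(l) = 7 - l³ (t(l) = 7 - l*l*l = 7 - l²*l = 7 - l³)
-135*(1/(t(h(4)) - 41) + (w*6)*H) = -135*(1/((7 - 1*4³) - 41) + (3*6)*(-20)) = -135*(1/((7 - 1*64) - 41) + 18*(-20)) = -135*(1/((7 - 64) - 41) - 360) = -135*(1/(-57 - 41) - 360) = -135*(1/(-98) - 360) = -135*(-1/98 - 360) = -135*(-35281/98) = 4762935/98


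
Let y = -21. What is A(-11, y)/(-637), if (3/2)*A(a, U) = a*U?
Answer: -22/91 ≈ -0.24176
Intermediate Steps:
A(a, U) = 2*U*a/3 (A(a, U) = 2*(a*U)/3 = 2*(U*a)/3 = 2*U*a/3)
A(-11, y)/(-637) = ((⅔)*(-21)*(-11))/(-637) = 154*(-1/637) = -22/91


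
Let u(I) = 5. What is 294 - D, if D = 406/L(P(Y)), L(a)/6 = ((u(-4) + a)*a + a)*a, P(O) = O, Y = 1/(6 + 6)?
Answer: -95466/73 ≈ -1307.8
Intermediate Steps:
Y = 1/12 ≈ 0.083333
L(a) = 6*a*(a + a*(5 + a)) (L(a) = 6*(((5 + a)*a + a)*a) = 6*((a*(5 + a) + a)*a) = 6*((a + a*(5 + a))*a) = 6*(a*(a + a*(5 + a))) = 6*a*(a + a*(5 + a)))
D = 116928/73 (D = 406/((6*(1/12)**2*(6 + 1/12))) = 406/((6*(1/144)*(73/12))) = 406/(73/288) = 406*(288/73) = 116928/73 ≈ 1601.8)
294 - D = 294 - 1*116928/73 = 294 - 116928/73 = -95466/73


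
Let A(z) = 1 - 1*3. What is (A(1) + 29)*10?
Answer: 270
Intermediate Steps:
A(z) = -2 (A(z) = 1 - 3 = -2)
(A(1) + 29)*10 = (-2 + 29)*10 = 27*10 = 270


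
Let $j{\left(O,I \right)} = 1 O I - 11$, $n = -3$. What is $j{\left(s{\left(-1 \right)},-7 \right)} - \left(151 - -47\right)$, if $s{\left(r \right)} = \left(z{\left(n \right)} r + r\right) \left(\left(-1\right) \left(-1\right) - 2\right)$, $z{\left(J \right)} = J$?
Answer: $-195$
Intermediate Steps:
$s{\left(r \right)} = 2 r$ ($s{\left(r \right)} = \left(- 3 r + r\right) \left(\left(-1\right) \left(-1\right) - 2\right) = - 2 r \left(1 - 2\right) = - 2 r \left(-1\right) = 2 r$)
$j{\left(O,I \right)} = -11 + I O$ ($j{\left(O,I \right)} = O I - 11 = I O - 11 = -11 + I O$)
$j{\left(s{\left(-1 \right)},-7 \right)} - \left(151 - -47\right) = \left(-11 - 7 \cdot 2 \left(-1\right)\right) - \left(151 - -47\right) = \left(-11 - -14\right) - \left(151 + 47\right) = \left(-11 + 14\right) - 198 = 3 - 198 = -195$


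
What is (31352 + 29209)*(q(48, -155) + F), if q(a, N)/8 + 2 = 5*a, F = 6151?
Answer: 487818855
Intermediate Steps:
q(a, N) = -16 + 40*a (q(a, N) = -16 + 8*(5*a) = -16 + 40*a)
(31352 + 29209)*(q(48, -155) + F) = (31352 + 29209)*((-16 + 40*48) + 6151) = 60561*((-16 + 1920) + 6151) = 60561*(1904 + 6151) = 60561*8055 = 487818855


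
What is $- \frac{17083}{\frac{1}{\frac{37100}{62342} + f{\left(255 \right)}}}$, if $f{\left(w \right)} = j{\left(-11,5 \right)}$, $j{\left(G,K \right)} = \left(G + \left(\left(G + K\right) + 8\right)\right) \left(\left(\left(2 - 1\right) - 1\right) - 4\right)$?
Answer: $- \frac{2783811514}{4453} \approx -6.2515 \cdot 10^{5}$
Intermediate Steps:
$j{\left(G,K \right)} = -32 - 8 G - 4 K$ ($j{\left(G,K \right)} = \left(G + \left(8 + G + K\right)\right) \left(\left(1 - 1\right) - 4\right) = \left(8 + K + 2 G\right) \left(0 - 4\right) = \left(8 + K + 2 G\right) \left(-4\right) = -32 - 8 G - 4 K$)
$f{\left(w \right)} = 36$ ($f{\left(w \right)} = -32 - -88 - 20 = -32 + 88 - 20 = 36$)
$- \frac{17083}{\frac{1}{\frac{37100}{62342} + f{\left(255 \right)}}} = - \frac{17083}{\frac{1}{\frac{37100}{62342} + 36}} = - \frac{17083}{\frac{1}{37100 \cdot \frac{1}{62342} + 36}} = - \frac{17083}{\frac{1}{\frac{2650}{4453} + 36}} = - \frac{17083}{\frac{1}{\frac{162958}{4453}}} = - \frac{17083}{\frac{4453}{162958}} = \left(-17083\right) \frac{162958}{4453} = - \frac{2783811514}{4453}$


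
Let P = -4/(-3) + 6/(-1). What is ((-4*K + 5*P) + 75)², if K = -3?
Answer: 36481/9 ≈ 4053.4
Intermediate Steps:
P = -14/3 (P = -4*(-⅓) + 6*(-1) = 4/3 - 6 = -14/3 ≈ -4.6667)
((-4*K + 5*P) + 75)² = ((-4*(-3) + 5*(-14/3)) + 75)² = ((12 - 70/3) + 75)² = (-34/3 + 75)² = (191/3)² = 36481/9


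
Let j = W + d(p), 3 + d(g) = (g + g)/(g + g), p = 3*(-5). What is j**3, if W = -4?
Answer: -216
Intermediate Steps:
p = -15
d(g) = -2 (d(g) = -3 + (g + g)/(g + g) = -3 + (2*g)/((2*g)) = -3 + (2*g)*(1/(2*g)) = -3 + 1 = -2)
j = -6 (j = -4 - 2 = -6)
j**3 = (-6)**3 = -216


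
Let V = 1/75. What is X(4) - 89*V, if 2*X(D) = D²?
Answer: 511/75 ≈ 6.8133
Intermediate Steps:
X(D) = D²/2
V = 1/75 ≈ 0.013333
X(4) - 89*V = (½)*4² - 89*1/75 = (½)*16 - 89/75 = 8 - 89/75 = 511/75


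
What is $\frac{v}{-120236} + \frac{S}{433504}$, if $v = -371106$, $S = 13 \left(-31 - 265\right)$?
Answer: $\frac{5012914603}{1628837092} \approx 3.0776$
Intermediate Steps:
$S = -3848$ ($S = 13 \left(-296\right) = -3848$)
$\frac{v}{-120236} + \frac{S}{433504} = - \frac{371106}{-120236} - \frac{3848}{433504} = \left(-371106\right) \left(- \frac{1}{120236}\right) - \frac{481}{54188} = \frac{185553}{60118} - \frac{481}{54188} = \frac{5012914603}{1628837092}$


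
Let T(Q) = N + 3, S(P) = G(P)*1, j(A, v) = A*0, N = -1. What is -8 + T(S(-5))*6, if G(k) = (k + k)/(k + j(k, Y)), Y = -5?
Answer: 4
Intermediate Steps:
j(A, v) = 0
G(k) = 2 (G(k) = (k + k)/(k + 0) = (2*k)/k = 2)
S(P) = 2 (S(P) = 2*1 = 2)
T(Q) = 2 (T(Q) = -1 + 3 = 2)
-8 + T(S(-5))*6 = -8 + 2*6 = -8 + 12 = 4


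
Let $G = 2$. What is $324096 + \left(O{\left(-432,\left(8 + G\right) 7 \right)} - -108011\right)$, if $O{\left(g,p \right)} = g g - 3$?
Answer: $618728$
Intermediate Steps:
$O{\left(g,p \right)} = -3 + g^{2}$ ($O{\left(g,p \right)} = g^{2} - 3 = -3 + g^{2}$)
$324096 + \left(O{\left(-432,\left(8 + G\right) 7 \right)} - -108011\right) = 324096 - \left(-108008 - 186624\right) = 324096 + \left(\left(-3 + 186624\right) + 108011\right) = 324096 + \left(186621 + 108011\right) = 324096 + 294632 = 618728$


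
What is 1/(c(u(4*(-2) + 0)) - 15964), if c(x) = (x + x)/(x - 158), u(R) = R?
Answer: -83/1325004 ≈ -6.2641e-5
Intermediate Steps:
c(x) = 2*x/(-158 + x) (c(x) = (2*x)/(-158 + x) = 2*x/(-158 + x))
1/(c(u(4*(-2) + 0)) - 15964) = 1/(2*(4*(-2) + 0)/(-158 + (4*(-2) + 0)) - 15964) = 1/(2*(-8 + 0)/(-158 + (-8 + 0)) - 15964) = 1/(2*(-8)/(-158 - 8) - 15964) = 1/(2*(-8)/(-166) - 15964) = 1/(2*(-8)*(-1/166) - 15964) = 1/(8/83 - 15964) = 1/(-1325004/83) = -83/1325004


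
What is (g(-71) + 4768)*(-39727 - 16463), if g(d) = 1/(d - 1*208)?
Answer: -24915975830/93 ≈ -2.6791e+8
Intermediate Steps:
g(d) = 1/(-208 + d) (g(d) = 1/(d - 208) = 1/(-208 + d))
(g(-71) + 4768)*(-39727 - 16463) = (1/(-208 - 71) + 4768)*(-39727 - 16463) = (1/(-279) + 4768)*(-56190) = (-1/279 + 4768)*(-56190) = (1330271/279)*(-56190) = -24915975830/93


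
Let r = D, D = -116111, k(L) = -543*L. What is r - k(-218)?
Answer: -234485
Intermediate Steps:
r = -116111
r - k(-218) = -116111 - (-543)*(-218) = -116111 - 1*118374 = -116111 - 118374 = -234485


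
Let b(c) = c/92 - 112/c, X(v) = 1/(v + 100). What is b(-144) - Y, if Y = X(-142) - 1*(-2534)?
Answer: -7345745/2898 ≈ -2534.8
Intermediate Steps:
X(v) = 1/(100 + v)
b(c) = -112/c + c/92 (b(c) = c*(1/92) - 112/c = c/92 - 112/c = -112/c + c/92)
Y = 106427/42 (Y = 1/(100 - 142) - 1*(-2534) = 1/(-42) + 2534 = -1/42 + 2534 = 106427/42 ≈ 2534.0)
b(-144) - Y = (-112/(-144) + (1/92)*(-144)) - 1*106427/42 = (-112*(-1/144) - 36/23) - 106427/42 = (7/9 - 36/23) - 106427/42 = -163/207 - 106427/42 = -7345745/2898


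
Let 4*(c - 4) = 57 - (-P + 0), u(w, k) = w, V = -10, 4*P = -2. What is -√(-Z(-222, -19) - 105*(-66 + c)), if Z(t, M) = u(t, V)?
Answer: -√83982/4 ≈ -72.449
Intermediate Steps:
P = -½ (P = (¼)*(-2) = -½ ≈ -0.50000)
Z(t, M) = t
c = 145/8 (c = 4 + (57 - (-1*(-½) + 0))/4 = 4 + (57 - (½ + 0))/4 = 4 + (57 - 1*½)/4 = 4 + (57 - ½)/4 = 4 + (¼)*(113/2) = 4 + 113/8 = 145/8 ≈ 18.125)
-√(-Z(-222, -19) - 105*(-66 + c)) = -√(-1*(-222) - 105*(-66 + 145/8)) = -√(222 - 105*(-383/8)) = -√(222 + 40215/8) = -√(41991/8) = -√83982/4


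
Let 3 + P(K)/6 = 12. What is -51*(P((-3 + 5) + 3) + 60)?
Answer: -5814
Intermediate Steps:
P(K) = 54 (P(K) = -18 + 6*12 = -18 + 72 = 54)
-51*(P((-3 + 5) + 3) + 60) = -51*(54 + 60) = -51*114 = -5814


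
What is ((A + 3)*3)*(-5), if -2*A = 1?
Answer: -75/2 ≈ -37.500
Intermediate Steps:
A = -½ (A = -½*1 = -½ ≈ -0.50000)
((A + 3)*3)*(-5) = ((-½ + 3)*3)*(-5) = ((5/2)*3)*(-5) = (15/2)*(-5) = -75/2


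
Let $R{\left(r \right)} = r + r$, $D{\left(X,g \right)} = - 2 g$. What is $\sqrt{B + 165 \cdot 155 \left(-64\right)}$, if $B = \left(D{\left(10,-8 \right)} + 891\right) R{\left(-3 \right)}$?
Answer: $i \sqrt{1642242} \approx 1281.5 i$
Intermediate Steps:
$R{\left(r \right)} = 2 r$
$B = -5442$ ($B = \left(\left(-2\right) \left(-8\right) + 891\right) 2 \left(-3\right) = \left(16 + 891\right) \left(-6\right) = 907 \left(-6\right) = -5442$)
$\sqrt{B + 165 \cdot 155 \left(-64\right)} = \sqrt{-5442 + 165 \cdot 155 \left(-64\right)} = \sqrt{-5442 + 25575 \left(-64\right)} = \sqrt{-5442 - 1636800} = \sqrt{-1642242} = i \sqrt{1642242}$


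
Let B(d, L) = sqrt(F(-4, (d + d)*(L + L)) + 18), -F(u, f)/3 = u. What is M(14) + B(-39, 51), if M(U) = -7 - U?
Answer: -21 + sqrt(30) ≈ -15.523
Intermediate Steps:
F(u, f) = -3*u
B(d, L) = sqrt(30) (B(d, L) = sqrt(-3*(-4) + 18) = sqrt(12 + 18) = sqrt(30))
M(14) + B(-39, 51) = (-7 - 1*14) + sqrt(30) = (-7 - 14) + sqrt(30) = -21 + sqrt(30)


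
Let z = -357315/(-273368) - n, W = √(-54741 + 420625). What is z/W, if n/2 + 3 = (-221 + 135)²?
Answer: -4041661933*√91471/50010488656 ≈ -24.442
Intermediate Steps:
n = 14786 (n = -6 + 2*(-221 + 135)² = -6 + 2*(-86)² = -6 + 2*7396 = -6 + 14792 = 14786)
W = 2*√91471 (W = √365884 = 2*√91471 ≈ 604.88)
z = -4041661933/273368 (z = -357315/(-273368) - 1*14786 = -357315*(-1/273368) - 14786 = 357315/273368 - 14786 = -4041661933/273368 ≈ -14785.)
z/W = -4041661933*√91471/182942/273368 = -4041661933*√91471/50010488656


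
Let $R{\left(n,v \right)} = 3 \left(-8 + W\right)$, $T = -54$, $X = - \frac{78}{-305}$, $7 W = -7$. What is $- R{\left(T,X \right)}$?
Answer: $27$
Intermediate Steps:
$W = -1$ ($W = \frac{1}{7} \left(-7\right) = -1$)
$X = \frac{78}{305}$ ($X = \left(-78\right) \left(- \frac{1}{305}\right) = \frac{78}{305} \approx 0.25574$)
$R{\left(n,v \right)} = -27$ ($R{\left(n,v \right)} = 3 \left(-8 - 1\right) = 3 \left(-9\right) = -27$)
$- R{\left(T,X \right)} = \left(-1\right) \left(-27\right) = 27$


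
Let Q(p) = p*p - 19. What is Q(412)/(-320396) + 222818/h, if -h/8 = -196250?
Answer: -24384781759/62877715000 ≈ -0.38781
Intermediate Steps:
h = 1570000 (h = -8*(-196250) = 1570000)
Q(p) = -19 + p**2 (Q(p) = p**2 - 19 = -19 + p**2)
Q(412)/(-320396) + 222818/h = (-19 + 412**2)/(-320396) + 222818/1570000 = (-19 + 169744)*(-1/320396) + 222818*(1/1570000) = 169725*(-1/320396) + 111409/785000 = -169725/320396 + 111409/785000 = -24384781759/62877715000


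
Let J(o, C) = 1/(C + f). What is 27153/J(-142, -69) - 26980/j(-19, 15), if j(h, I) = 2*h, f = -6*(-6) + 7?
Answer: -705268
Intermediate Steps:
f = 43 (f = 36 + 7 = 43)
J(o, C) = 1/(43 + C) (J(o, C) = 1/(C + 43) = 1/(43 + C))
27153/J(-142, -69) - 26980/j(-19, 15) = 27153/(1/(43 - 69)) - 26980/(2*(-19)) = 27153/(1/(-26)) - 26980/(-38) = 27153/(-1/26) - 26980*(-1/38) = 27153*(-26) + 710 = -705978 + 710 = -705268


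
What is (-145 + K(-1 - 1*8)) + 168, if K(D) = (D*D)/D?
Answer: 14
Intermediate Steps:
K(D) = D (K(D) = D**2/D = D)
(-145 + K(-1 - 1*8)) + 168 = (-145 + (-1 - 1*8)) + 168 = (-145 + (-1 - 8)) + 168 = (-145 - 9) + 168 = -154 + 168 = 14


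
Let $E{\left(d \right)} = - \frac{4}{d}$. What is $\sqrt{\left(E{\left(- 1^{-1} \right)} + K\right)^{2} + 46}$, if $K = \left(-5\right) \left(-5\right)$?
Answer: $\sqrt{887} \approx 29.783$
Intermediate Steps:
$K = 25$
$\sqrt{\left(E{\left(- 1^{-1} \right)} + K\right)^{2} + 46} = \sqrt{\left(- \frac{4}{\left(-1\right) 1^{-1}} + 25\right)^{2} + 46} = \sqrt{\left(- \frac{4}{\left(-1\right) 1} + 25\right)^{2} + 46} = \sqrt{\left(- \frac{4}{-1} + 25\right)^{2} + 46} = \sqrt{\left(\left(-4\right) \left(-1\right) + 25\right)^{2} + 46} = \sqrt{\left(4 + 25\right)^{2} + 46} = \sqrt{29^{2} + 46} = \sqrt{841 + 46} = \sqrt{887}$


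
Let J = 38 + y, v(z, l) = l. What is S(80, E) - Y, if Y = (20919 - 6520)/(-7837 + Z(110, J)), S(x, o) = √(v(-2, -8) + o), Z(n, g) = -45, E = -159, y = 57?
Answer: 2057/1126 + I*√167 ≈ 1.8268 + 12.923*I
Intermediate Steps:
J = 95 (J = 38 + 57 = 95)
S(x, o) = √(-8 + o)
Y = -2057/1126 (Y = (20919 - 6520)/(-7837 - 45) = 14399/(-7882) = 14399*(-1/7882) = -2057/1126 ≈ -1.8268)
S(80, E) - Y = √(-8 - 159) - 1*(-2057/1126) = √(-167) + 2057/1126 = I*√167 + 2057/1126 = 2057/1126 + I*√167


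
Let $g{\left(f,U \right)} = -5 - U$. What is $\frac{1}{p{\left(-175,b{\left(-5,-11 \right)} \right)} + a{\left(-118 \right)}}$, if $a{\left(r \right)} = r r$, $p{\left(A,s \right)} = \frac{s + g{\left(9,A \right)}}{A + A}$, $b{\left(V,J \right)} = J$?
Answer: $\frac{350}{4873241} \approx 7.1821 \cdot 10^{-5}$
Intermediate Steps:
$p{\left(A,s \right)} = \frac{-5 + s - A}{2 A}$ ($p{\left(A,s \right)} = \frac{s - \left(5 + A\right)}{A + A} = \frac{-5 + s - A}{2 A}$)
$a{\left(r \right)} = r^{2}$
$\frac{1}{p{\left(-175,b{\left(-5,-11 \right)} \right)} + a{\left(-118 \right)}} = \frac{1}{\frac{-5 - 11 - -175}{2 \left(-175\right)} + \left(-118\right)^{2}} = \frac{1}{\frac{1}{2} \left(- \frac{1}{175}\right) \left(-5 - 11 + 175\right) + 13924} = \frac{1}{\frac{1}{2} \left(- \frac{1}{175}\right) 159 + 13924} = \frac{1}{- \frac{159}{350} + 13924} = \frac{1}{\frac{4873241}{350}} = \frac{350}{4873241}$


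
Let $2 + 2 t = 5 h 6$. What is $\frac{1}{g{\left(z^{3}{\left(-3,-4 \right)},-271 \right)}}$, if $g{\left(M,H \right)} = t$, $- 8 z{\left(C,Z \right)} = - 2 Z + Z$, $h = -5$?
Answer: $- \frac{1}{76} \approx -0.013158$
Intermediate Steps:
$z{\left(C,Z \right)} = \frac{Z}{8}$ ($z{\left(C,Z \right)} = - \frac{- 2 Z + Z}{8} = - \frac{\left(-1\right) Z}{8} = \frac{Z}{8}$)
$t = -76$ ($t = -1 + \frac{5 \left(-5\right) 6}{2} = -1 + \frac{\left(-25\right) 6}{2} = -1 + \frac{1}{2} \left(-150\right) = -1 - 75 = -76$)
$g{\left(M,H \right)} = -76$
$\frac{1}{g{\left(z^{3}{\left(-3,-4 \right)},-271 \right)}} = \frac{1}{-76} = - \frac{1}{76}$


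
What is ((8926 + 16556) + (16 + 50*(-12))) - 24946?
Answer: -48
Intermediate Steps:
((8926 + 16556) + (16 + 50*(-12))) - 24946 = (25482 + (16 - 600)) - 24946 = (25482 - 584) - 24946 = 24898 - 24946 = -48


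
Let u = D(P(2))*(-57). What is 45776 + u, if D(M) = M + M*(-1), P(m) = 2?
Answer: 45776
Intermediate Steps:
D(M) = 0 (D(M) = M - M = 0)
u = 0 (u = 0*(-57) = 0)
45776 + u = 45776 + 0 = 45776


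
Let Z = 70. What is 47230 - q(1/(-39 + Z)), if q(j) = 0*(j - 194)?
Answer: 47230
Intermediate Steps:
q(j) = 0 (q(j) = 0*(-194 + j) = 0)
47230 - q(1/(-39 + Z)) = 47230 - 1*0 = 47230 + 0 = 47230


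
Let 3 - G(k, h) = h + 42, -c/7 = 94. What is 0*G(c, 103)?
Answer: 0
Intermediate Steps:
c = -658 (c = -7*94 = -658)
G(k, h) = -39 - h (G(k, h) = 3 - (h + 42) = 3 - (42 + h) = 3 + (-42 - h) = -39 - h)
0*G(c, 103) = 0*(-39 - 1*103) = 0*(-39 - 103) = 0*(-142) = 0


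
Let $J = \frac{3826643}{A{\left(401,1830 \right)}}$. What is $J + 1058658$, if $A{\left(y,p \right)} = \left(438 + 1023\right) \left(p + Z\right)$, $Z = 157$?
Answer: $\frac{3073295411249}{2903007} \approx 1.0587 \cdot 10^{6}$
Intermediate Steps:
$A{\left(y,p \right)} = 229377 + 1461 p$ ($A{\left(y,p \right)} = \left(438 + 1023\right) \left(p + 157\right) = 1461 \left(157 + p\right) = 229377 + 1461 p$)
$J = \frac{3826643}{2903007}$ ($J = \frac{3826643}{229377 + 1461 \cdot 1830} = \frac{3826643}{229377 + 2673630} = \frac{3826643}{2903007} \approx 1.3182$)
$J + 1058658 = \frac{3826643}{2903007} + 1058658 = \frac{3073295411249}{2903007}$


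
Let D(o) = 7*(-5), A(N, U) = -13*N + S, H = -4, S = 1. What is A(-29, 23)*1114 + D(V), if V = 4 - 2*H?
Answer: 421057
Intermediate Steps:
A(N, U) = 1 - 13*N (A(N, U) = -13*N + 1 = 1 - 13*N)
V = 12 (V = 4 - 2*(-4) = 4 + 8 = 12)
D(o) = -35
A(-29, 23)*1114 + D(V) = (1 - 13*(-29))*1114 - 35 = (1 + 377)*1114 - 35 = 378*1114 - 35 = 421092 - 35 = 421057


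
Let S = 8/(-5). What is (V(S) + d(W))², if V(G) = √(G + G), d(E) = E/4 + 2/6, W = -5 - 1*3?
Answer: (25 - 12*I*√5)²/225 ≈ -0.42222 - 5.9628*I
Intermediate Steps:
W = -8 (W = -5 - 3 = -8)
d(E) = ⅓ + E/4 (d(E) = E*(¼) + 2*(⅙) = E/4 + ⅓ = ⅓ + E/4)
S = -8/5 (S = 8*(-⅕) = -8/5 ≈ -1.6000)
V(G) = √2*√G (V(G) = √(2*G) = √2*√G)
(V(S) + d(W))² = (√2*√(-8/5) + (⅓ + (¼)*(-8)))² = (√2*(2*I*√10/5) + (⅓ - 2))² = (4*I*√5/5 - 5/3)² = (-5/3 + 4*I*√5/5)²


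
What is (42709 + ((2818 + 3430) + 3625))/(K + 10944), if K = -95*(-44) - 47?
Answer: 52582/15077 ≈ 3.4876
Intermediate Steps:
K = 4133 (K = 4180 - 47 = 4133)
(42709 + ((2818 + 3430) + 3625))/(K + 10944) = (42709 + ((2818 + 3430) + 3625))/(4133 + 10944) = (42709 + (6248 + 3625))/15077 = (42709 + 9873)*(1/15077) = 52582*(1/15077) = 52582/15077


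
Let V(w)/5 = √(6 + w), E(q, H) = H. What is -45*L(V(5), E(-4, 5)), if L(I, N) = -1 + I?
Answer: 45 - 225*√11 ≈ -701.24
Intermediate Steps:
V(w) = 5*√(6 + w)
-45*L(V(5), E(-4, 5)) = -45*(-1 + 5*√(6 + 5)) = -45*(-1 + 5*√11) = 45 - 225*√11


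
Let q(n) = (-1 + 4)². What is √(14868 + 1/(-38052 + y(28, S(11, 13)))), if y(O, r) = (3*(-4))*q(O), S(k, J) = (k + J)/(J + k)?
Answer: √150351162935/3180 ≈ 121.93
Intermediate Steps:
q(n) = 9 (q(n) = 3² = 9)
S(k, J) = 1 (S(k, J) = (J + k)/(J + k) = 1)
y(O, r) = -108 (y(O, r) = (3*(-4))*9 = -12*9 = -108)
√(14868 + 1/(-38052 + y(28, S(11, 13)))) = √(14868 + 1/(-38052 - 108)) = √(14868 + 1/(-38160)) = √(14868 - 1/38160) = √(567362879/38160) = √150351162935/3180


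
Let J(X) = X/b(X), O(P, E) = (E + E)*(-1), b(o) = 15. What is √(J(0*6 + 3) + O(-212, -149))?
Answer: √7455/5 ≈ 17.268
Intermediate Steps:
O(P, E) = -2*E (O(P, E) = (2*E)*(-1) = -2*E)
J(X) = X/15
√(J(0*6 + 3) + O(-212, -149)) = √((0*6 + 3)/15 - 2*(-149)) = √((0 + 3)/15 + 298) = √((1/15)*3 + 298) = √(⅕ + 298) = √(1491/5) = √7455/5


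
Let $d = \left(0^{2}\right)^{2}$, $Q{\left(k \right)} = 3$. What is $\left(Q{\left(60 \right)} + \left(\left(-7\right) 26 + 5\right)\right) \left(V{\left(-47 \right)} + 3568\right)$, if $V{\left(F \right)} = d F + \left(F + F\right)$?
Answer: $-604476$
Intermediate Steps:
$d = 0$ ($d = 0^{2} = 0$)
$V{\left(F \right)} = 2 F$ ($V{\left(F \right)} = 0 F + \left(F + F\right) = 0 + 2 F = 2 F$)
$\left(Q{\left(60 \right)} + \left(\left(-7\right) 26 + 5\right)\right) \left(V{\left(-47 \right)} + 3568\right) = \left(3 + \left(\left(-7\right) 26 + 5\right)\right) \left(2 \left(-47\right) + 3568\right) = \left(3 + \left(-182 + 5\right)\right) \left(-94 + 3568\right) = \left(3 - 177\right) 3474 = \left(-174\right) 3474 = -604476$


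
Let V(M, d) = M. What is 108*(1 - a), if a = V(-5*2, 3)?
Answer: 1188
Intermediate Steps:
a = -10 (a = -5*2 = -10)
108*(1 - a) = 108*(1 - 1*(-10)) = 108*(1 + 10) = 108*11 = 1188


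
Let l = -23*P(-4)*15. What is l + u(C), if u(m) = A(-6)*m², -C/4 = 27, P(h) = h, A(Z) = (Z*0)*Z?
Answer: 1380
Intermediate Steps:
A(Z) = 0 (A(Z) = 0*Z = 0)
C = -108 (C = -4*27 = -108)
u(m) = 0 (u(m) = 0*m² = 0)
l = 1380 (l = -23*(-4)*15 = 92*15 = 1380)
l + u(C) = 1380 + 0 = 1380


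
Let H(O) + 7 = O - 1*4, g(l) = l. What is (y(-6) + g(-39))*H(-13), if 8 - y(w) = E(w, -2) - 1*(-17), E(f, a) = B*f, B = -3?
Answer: 1584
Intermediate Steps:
H(O) = -11 + O (H(O) = -7 + (O - 1*4) = -7 + (O - 4) = -7 + (-4 + O) = -11 + O)
E(f, a) = -3*f
y(w) = -9 + 3*w (y(w) = 8 - (-3*w - 1*(-17)) = 8 - (-3*w + 17) = 8 - (17 - 3*w) = 8 + (-17 + 3*w) = -9 + 3*w)
(y(-6) + g(-39))*H(-13) = ((-9 + 3*(-6)) - 39)*(-11 - 13) = ((-9 - 18) - 39)*(-24) = (-27 - 39)*(-24) = -66*(-24) = 1584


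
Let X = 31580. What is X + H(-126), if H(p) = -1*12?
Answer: 31568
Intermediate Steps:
H(p) = -12
X + H(-126) = 31580 - 12 = 31568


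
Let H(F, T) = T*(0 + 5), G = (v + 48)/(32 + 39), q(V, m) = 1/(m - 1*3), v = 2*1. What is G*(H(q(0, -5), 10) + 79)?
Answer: 6450/71 ≈ 90.845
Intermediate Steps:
v = 2
q(V, m) = 1/(-3 + m) (q(V, m) = 1/(m - 3) = 1/(-3 + m))
G = 50/71 (G = (2 + 48)/(32 + 39) = 50/71 ≈ 0.70423)
H(F, T) = 5*T (H(F, T) = T*5 = 5*T)
G*(H(q(0, -5), 10) + 79) = 50*(5*10 + 79)/71 = 50*(50 + 79)/71 = (50/71)*129 = 6450/71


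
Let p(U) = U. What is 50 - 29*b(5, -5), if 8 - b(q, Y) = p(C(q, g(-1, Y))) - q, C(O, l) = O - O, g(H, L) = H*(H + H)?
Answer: -327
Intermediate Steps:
g(H, L) = 2*H² (g(H, L) = H*(2*H) = 2*H²)
C(O, l) = 0
b(q, Y) = 8 + q (b(q, Y) = 8 - (0 - q) = 8 - (-1)*q = 8 + q)
50 - 29*b(5, -5) = 50 - 29*(8 + 5) = 50 - 29*13 = 50 - 377 = -327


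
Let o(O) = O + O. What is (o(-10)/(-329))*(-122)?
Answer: -2440/329 ≈ -7.4164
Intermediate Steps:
o(O) = 2*O
(o(-10)/(-329))*(-122) = ((2*(-10))/(-329))*(-122) = -20*(-1/329)*(-122) = (20/329)*(-122) = -2440/329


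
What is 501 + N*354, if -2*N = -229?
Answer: 41034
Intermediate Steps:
N = 229/2 (N = -1/2*(-229) = 229/2 ≈ 114.50)
501 + N*354 = 501 + (229/2)*354 = 501 + 40533 = 41034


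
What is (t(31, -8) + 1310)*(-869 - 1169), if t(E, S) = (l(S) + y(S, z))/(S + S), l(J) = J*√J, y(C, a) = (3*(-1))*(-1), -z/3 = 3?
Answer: -21355183/8 - 2038*I*√2 ≈ -2.6694e+6 - 2882.2*I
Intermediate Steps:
z = -9 (z = -3*3 = -9)
y(C, a) = 3 (y(C, a) = -3*(-1) = 3)
l(J) = J^(3/2)
t(E, S) = (3 + S^(3/2))/(2*S) (t(E, S) = (S^(3/2) + 3)/(S + S) = (3 + S^(3/2))/((2*S)) = (3 + S^(3/2))*(1/(2*S)) = (3 + S^(3/2))/(2*S))
(t(31, -8) + 1310)*(-869 - 1169) = ((½)*(3 + (-8)^(3/2))/(-8) + 1310)*(-869 - 1169) = ((½)*(-⅛)*(3 - 16*I*√2) + 1310)*(-2038) = ((-3/16 + I*√2) + 1310)*(-2038) = (20957/16 + I*√2)*(-2038) = -21355183/8 - 2038*I*√2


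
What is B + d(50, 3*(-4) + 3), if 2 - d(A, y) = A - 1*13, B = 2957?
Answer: 2922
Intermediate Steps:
d(A, y) = 15 - A (d(A, y) = 2 - (A - 1*13) = 2 - (A - 13) = 2 - (-13 + A) = 2 + (13 - A) = 15 - A)
B + d(50, 3*(-4) + 3) = 2957 + (15 - 1*50) = 2957 + (15 - 50) = 2957 - 35 = 2922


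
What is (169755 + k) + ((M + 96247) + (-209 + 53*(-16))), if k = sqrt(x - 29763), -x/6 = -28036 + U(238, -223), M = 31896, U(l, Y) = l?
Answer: 296841 + 15*sqrt(609) ≈ 2.9721e+5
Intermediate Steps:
x = 166788 (x = -6*(-28036 + 238) = -6*(-27798) = 166788)
k = 15*sqrt(609) (k = sqrt(166788 - 29763) = sqrt(137025) = 15*sqrt(609) ≈ 370.17)
(169755 + k) + ((M + 96247) + (-209 + 53*(-16))) = (169755 + 15*sqrt(609)) + ((31896 + 96247) + (-209 + 53*(-16))) = (169755 + 15*sqrt(609)) + (128143 + (-209 - 848)) = (169755 + 15*sqrt(609)) + (128143 - 1057) = (169755 + 15*sqrt(609)) + 127086 = 296841 + 15*sqrt(609)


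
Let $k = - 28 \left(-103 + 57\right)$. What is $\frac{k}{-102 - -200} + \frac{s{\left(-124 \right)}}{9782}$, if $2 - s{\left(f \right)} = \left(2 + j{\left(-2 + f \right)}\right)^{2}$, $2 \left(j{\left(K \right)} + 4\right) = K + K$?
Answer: $\frac{392635}{34237} \approx 11.468$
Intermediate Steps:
$k = 1288$ ($k = \left(-28\right) \left(-46\right) = 1288$)
$j{\left(K \right)} = -4 + K$ ($j{\left(K \right)} = -4 + \frac{K + K}{2} = -4 + \frac{2 K}{2} = -4 + K$)
$s{\left(f \right)} = 2 - \left(-4 + f\right)^{2}$ ($s{\left(f \right)} = 2 - \left(2 + \left(-4 + \left(-2 + f\right)\right)\right)^{2} = 2 - \left(2 + \left(-6 + f\right)\right)^{2} = 2 - \left(-4 + f\right)^{2}$)
$\frac{k}{-102 - -200} + \frac{s{\left(-124 \right)}}{9782} = \frac{1288}{-102 - -200} + \frac{2 - \left(-4 - 124\right)^{2}}{9782} = \frac{1288}{-102 + 200} + \left(2 - \left(-128\right)^{2}\right) \frac{1}{9782} = \frac{1288}{98} + \left(2 - 16384\right) \frac{1}{9782} = 1288 \cdot \frac{1}{98} + \left(2 - 16384\right) \frac{1}{9782} = \frac{92}{7} - \frac{8191}{4891} = \frac{392635}{34237}$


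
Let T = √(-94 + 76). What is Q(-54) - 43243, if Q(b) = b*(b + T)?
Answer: -40327 - 162*I*√2 ≈ -40327.0 - 229.1*I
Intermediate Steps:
T = 3*I*√2 (T = √(-18) = 3*I*√2 ≈ 4.2426*I)
Q(b) = b*(b + 3*I*√2)
Q(-54) - 43243 = -54*(-54 + 3*I*√2) - 43243 = (2916 - 162*I*√2) - 43243 = -40327 - 162*I*√2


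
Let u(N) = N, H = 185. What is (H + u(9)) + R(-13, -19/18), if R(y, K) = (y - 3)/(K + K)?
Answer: 3830/19 ≈ 201.58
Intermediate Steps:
R(y, K) = (-3 + y)/(2*K) (R(y, K) = (-3 + y)/((2*K)) = (-3 + y)*(1/(2*K)) = (-3 + y)/(2*K))
(H + u(9)) + R(-13, -19/18) = (185 + 9) + (-3 - 13)/(2*((-19/18))) = 194 + (½)*(-16)/(-19*1/18) = 194 + (½)*(-16)/(-19/18) = 194 + (½)*(-18/19)*(-16) = 194 + 144/19 = 3830/19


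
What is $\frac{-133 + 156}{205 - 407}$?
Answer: $- \frac{23}{202} \approx -0.11386$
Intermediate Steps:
$\frac{-133 + 156}{205 - 407} = \frac{23}{-202} = 23 \left(- \frac{1}{202}\right) = - \frac{23}{202}$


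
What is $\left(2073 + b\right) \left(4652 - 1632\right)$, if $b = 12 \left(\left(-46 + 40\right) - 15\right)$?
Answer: $5499420$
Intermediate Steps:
$b = -252$ ($b = 12 \left(-6 - 15\right) = 12 \left(-21\right) = -252$)
$\left(2073 + b\right) \left(4652 - 1632\right) = \left(2073 - 252\right) \left(4652 - 1632\right) = 1821 \cdot 3020 = 5499420$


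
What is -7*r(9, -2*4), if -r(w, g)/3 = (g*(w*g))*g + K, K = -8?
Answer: -96936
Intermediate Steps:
r(w, g) = 24 - 3*w*g**3 (r(w, g) = -3*((g*(w*g))*g - 8) = -3*((g*(g*w))*g - 8) = -3*((w*g**2)*g - 8) = -3*(w*g**3 - 8) = -3*(-8 + w*g**3) = 24 - 3*w*g**3)
-7*r(9, -2*4) = -7*(24 - 3*9*(-2*4)**3) = -7*(24 - 3*9*(-8)**3) = -7*(24 - 3*9*(-512)) = -7*(24 + 13824) = -7*13848 = -96936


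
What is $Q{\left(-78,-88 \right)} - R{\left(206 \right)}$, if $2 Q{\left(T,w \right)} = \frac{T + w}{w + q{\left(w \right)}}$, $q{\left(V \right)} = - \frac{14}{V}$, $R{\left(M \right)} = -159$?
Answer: $\frac{618187}{3865} \approx 159.94$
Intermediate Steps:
$Q{\left(T,w \right)} = \frac{T + w}{2 \left(w - \frac{14}{w}\right)}$ ($Q{\left(T,w \right)} = \frac{\left(T + w\right) \frac{1}{w - \frac{14}{w}}}{2} = \frac{\frac{1}{w - \frac{14}{w}} \left(T + w\right)}{2} = \frac{T + w}{2 \left(w - \frac{14}{w}\right)}$)
$Q{\left(-78,-88 \right)} - R{\left(206 \right)} = \frac{1}{2} \left(-88\right) \frac{1}{-14 + \left(-88\right)^{2}} \left(-78 - 88\right) - -159 = \frac{1}{2} \left(-88\right) \frac{1}{-14 + 7744} \left(-166\right) + 159 = \frac{1}{2} \left(-88\right) \frac{1}{7730} \left(-166\right) + 159 = \frac{3652}{3865} + 159 = \frac{618187}{3865}$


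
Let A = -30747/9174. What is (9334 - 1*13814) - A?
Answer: -13689591/3058 ≈ -4476.6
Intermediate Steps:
A = -10249/3058 (A = -30747*1/9174 = -10249/3058 ≈ -3.3515)
(9334 - 1*13814) - A = (9334 - 1*13814) - 1*(-10249/3058) = (9334 - 13814) + 10249/3058 = -4480 + 10249/3058 = -13689591/3058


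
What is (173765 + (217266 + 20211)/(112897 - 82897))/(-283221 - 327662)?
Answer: -1737729159/6108830000 ≈ -0.28446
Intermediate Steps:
(173765 + (217266 + 20211)/(112897 - 82897))/(-283221 - 327662) = (173765 + 237477/30000)/(-610883) = (173765 + 237477*(1/30000))*(-1/610883) = (173765 + 79159/10000)*(-1/610883) = (1737729159/10000)*(-1/610883) = -1737729159/6108830000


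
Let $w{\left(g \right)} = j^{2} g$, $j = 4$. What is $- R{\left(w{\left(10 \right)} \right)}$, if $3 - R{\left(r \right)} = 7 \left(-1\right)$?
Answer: $-10$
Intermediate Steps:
$w{\left(g \right)} = 16 g$ ($w{\left(g \right)} = 4^{2} g = 16 g$)
$R{\left(r \right)} = 10$ ($R{\left(r \right)} = 3 - 7 \left(-1\right) = 3 - -7 = 3 + 7 = 10$)
$- R{\left(w{\left(10 \right)} \right)} = \left(-1\right) 10 = -10$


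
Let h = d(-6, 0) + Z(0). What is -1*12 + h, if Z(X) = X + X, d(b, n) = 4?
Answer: -8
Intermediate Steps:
Z(X) = 2*X
h = 4 (h = 4 + 2*0 = 4 + 0 = 4)
-1*12 + h = -1*12 + 4 = -12 + 4 = -8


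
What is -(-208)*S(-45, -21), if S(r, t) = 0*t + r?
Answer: -9360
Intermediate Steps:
S(r, t) = r (S(r, t) = 0 + r = r)
-(-208)*S(-45, -21) = -(-208)*(-45) = -1*9360 = -9360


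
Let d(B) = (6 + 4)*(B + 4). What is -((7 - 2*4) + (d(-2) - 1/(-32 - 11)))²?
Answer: -669124/1849 ≈ -361.88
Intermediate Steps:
d(B) = 40 + 10*B (d(B) = 10*(4 + B) = 40 + 10*B)
-((7 - 2*4) + (d(-2) - 1/(-32 - 11)))² = -((7 - 2*4) + ((40 + 10*(-2)) - 1/(-32 - 11)))² = -((7 - 8) + ((40 - 20) - 1/(-43)))² = -(-1 + (20 - 1*(-1/43)))² = -(-1 + (20 + 1/43))² = -(-1 + 861/43)² = -(818/43)² = -1*669124/1849 = -669124/1849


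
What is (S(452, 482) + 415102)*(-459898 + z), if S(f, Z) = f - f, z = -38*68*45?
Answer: -239172640156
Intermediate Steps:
z = -116280 (z = -2584*45 = -116280)
S(f, Z) = 0
(S(452, 482) + 415102)*(-459898 + z) = (0 + 415102)*(-459898 - 116280) = 415102*(-576178) = -239172640156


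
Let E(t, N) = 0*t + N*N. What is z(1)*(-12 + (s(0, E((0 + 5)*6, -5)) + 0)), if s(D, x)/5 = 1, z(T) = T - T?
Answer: 0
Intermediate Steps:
E(t, N) = N² (E(t, N) = 0 + N² = N²)
z(T) = 0
s(D, x) = 5 (s(D, x) = 5*1 = 5)
z(1)*(-12 + (s(0, E((0 + 5)*6, -5)) + 0)) = 0*(-12 + (5 + 0)) = 0*(-12 + 5) = 0*(-7) = 0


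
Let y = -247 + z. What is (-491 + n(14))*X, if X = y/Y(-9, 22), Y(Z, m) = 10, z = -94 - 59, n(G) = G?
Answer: 19080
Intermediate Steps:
z = -153
y = -400 (y = -247 - 153 = -400)
X = -40 (X = -400/10 = -400*1/10 = -40)
(-491 + n(14))*X = (-491 + 14)*(-40) = -477*(-40) = 19080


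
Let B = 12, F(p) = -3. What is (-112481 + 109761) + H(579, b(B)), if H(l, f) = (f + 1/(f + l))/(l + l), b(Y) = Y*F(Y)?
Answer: -1710339227/628794 ≈ -2720.0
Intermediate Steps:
b(Y) = -3*Y (b(Y) = Y*(-3) = -3*Y)
H(l, f) = (f + 1/(f + l))/(2*l) (H(l, f) = (f + 1/(f + l))/((2*l)) = (f + 1/(f + l))*(1/(2*l)) = (f + 1/(f + l))/(2*l))
(-112481 + 109761) + H(579, b(B)) = (-112481 + 109761) + (1/2)*(1 + (-3*12)**2 - 3*12*579)/(579*(-3*12 + 579)) = -2720 + (1/2)*(1/579)*(1 + (-36)**2 - 36*579)/(-36 + 579) = -2720 + (1/2)*(1/579)*(1 + 1296 - 20844)/543 = -2720 + (1/2)*(1/579)*(1/543)*(-19547) = -2720 - 19547/628794 = -1710339227/628794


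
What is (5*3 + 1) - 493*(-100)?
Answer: 49316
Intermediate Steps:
(5*3 + 1) - 493*(-100) = (15 + 1) + 49300 = 16 + 49300 = 49316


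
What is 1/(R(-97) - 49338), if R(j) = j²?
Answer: -1/39929 ≈ -2.5044e-5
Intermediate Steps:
1/(R(-97) - 49338) = 1/((-97)² - 49338) = 1/(9409 - 49338) = 1/(-39929) = -1/39929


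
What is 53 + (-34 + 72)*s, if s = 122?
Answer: 4689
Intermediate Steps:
53 + (-34 + 72)*s = 53 + (-34 + 72)*122 = 53 + 38*122 = 53 + 4636 = 4689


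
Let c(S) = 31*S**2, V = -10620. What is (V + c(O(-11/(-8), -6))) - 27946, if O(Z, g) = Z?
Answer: -2464473/64 ≈ -38507.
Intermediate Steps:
(V + c(O(-11/(-8), -6))) - 27946 = (-10620 + 31*(-11/(-8))**2) - 27946 = (-10620 + 31*(-11*(-1/8))**2) - 27946 = (-10620 + 31*(11/8)**2) - 27946 = (-10620 + 31*(121/64)) - 27946 = (-10620 + 3751/64) - 27946 = -675929/64 - 27946 = -2464473/64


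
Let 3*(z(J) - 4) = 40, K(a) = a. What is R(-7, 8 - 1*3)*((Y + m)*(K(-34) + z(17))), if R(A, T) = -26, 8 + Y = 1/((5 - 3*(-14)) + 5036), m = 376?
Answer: 62351500/391 ≈ 1.5947e+5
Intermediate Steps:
Y = -40663/5083 (Y = -8 + 1/((5 - 3*(-14)) + 5036) = -8 + 1/((5 + 42) + 5036) = -8 + 1/(47 + 5036) = -8 + 1/5083 = -40663/5083 ≈ -7.9998)
z(J) = 52/3 (z(J) = 4 + (1/3)*40 = 4 + 40/3 = 52/3)
R(-7, 8 - 1*3)*((Y + m)*(K(-34) + z(17))) = -26*(-40663/5083 + 376)*(-34 + 52/3) = -3741090*(-50)/(391*3) = -26*(-31175750/5083) = 62351500/391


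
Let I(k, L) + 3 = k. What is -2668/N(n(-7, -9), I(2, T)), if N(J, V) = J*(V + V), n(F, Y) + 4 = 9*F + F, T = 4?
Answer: -667/37 ≈ -18.027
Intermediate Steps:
n(F, Y) = -4 + 10*F (n(F, Y) = -4 + (9*F + F) = -4 + 10*F)
I(k, L) = -3 + k
N(J, V) = 2*J*V (N(J, V) = J*(2*V) = 2*J*V)
-2668/N(n(-7, -9), I(2, T)) = -2668*1/(2*(-4 + 10*(-7))*(-3 + 2)) = -2668*(-1/(2*(-4 - 70))) = -2668/(2*(-74)*(-1)) = -2668/148 = -2668*1/148 = -667/37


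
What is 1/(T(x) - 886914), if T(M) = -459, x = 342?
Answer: -1/887373 ≈ -1.1269e-6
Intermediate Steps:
1/(T(x) - 886914) = 1/(-459 - 886914) = 1/(-887373) = -1/887373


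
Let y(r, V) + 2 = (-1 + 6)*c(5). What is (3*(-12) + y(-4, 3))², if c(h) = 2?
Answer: 784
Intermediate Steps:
y(r, V) = 8 (y(r, V) = -2 + (-1 + 6)*2 = -2 + 5*2 = -2 + 10 = 8)
(3*(-12) + y(-4, 3))² = (3*(-12) + 8)² = (-36 + 8)² = (-28)² = 784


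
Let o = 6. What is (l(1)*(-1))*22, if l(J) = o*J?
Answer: -132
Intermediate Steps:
l(J) = 6*J
(l(1)*(-1))*22 = ((6*1)*(-1))*22 = (6*(-1))*22 = -6*22 = -132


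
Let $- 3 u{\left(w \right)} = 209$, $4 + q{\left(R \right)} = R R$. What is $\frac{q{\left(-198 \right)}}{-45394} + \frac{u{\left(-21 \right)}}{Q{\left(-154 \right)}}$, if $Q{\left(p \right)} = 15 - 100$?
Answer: $- \frac{254327}{5787735} \approx -0.043942$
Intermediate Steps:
$q{\left(R \right)} = -4 + R^{2}$ ($q{\left(R \right)} = -4 + R R = -4 + R^{2}$)
$Q{\left(p \right)} = -85$
$u{\left(w \right)} = - \frac{209}{3}$ ($u{\left(w \right)} = \left(- \frac{1}{3}\right) 209 = - \frac{209}{3}$)
$\frac{q{\left(-198 \right)}}{-45394} + \frac{u{\left(-21 \right)}}{Q{\left(-154 \right)}} = \frac{-4 + \left(-198\right)^{2}}{-45394} - \frac{209}{3 \left(-85\right)} = \left(-4 + 39204\right) \left(- \frac{1}{45394}\right) - - \frac{209}{255} = 39200 \left(- \frac{1}{45394}\right) + \frac{209}{255} = - \frac{19600}{22697} + \frac{209}{255} = - \frac{254327}{5787735}$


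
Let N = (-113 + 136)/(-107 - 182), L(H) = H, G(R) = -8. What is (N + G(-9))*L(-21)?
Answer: 49035/289 ≈ 169.67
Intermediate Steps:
N = -23/289 (N = 23/(-289) = 23*(-1/289) = -23/289 ≈ -0.079585)
(N + G(-9))*L(-21) = (-23/289 - 8)*(-21) = -2335/289*(-21) = 49035/289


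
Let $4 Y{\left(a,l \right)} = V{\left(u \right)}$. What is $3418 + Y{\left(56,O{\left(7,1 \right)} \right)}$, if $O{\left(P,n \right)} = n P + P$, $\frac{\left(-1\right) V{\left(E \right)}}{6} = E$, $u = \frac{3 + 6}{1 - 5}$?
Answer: $\frac{27371}{8} \approx 3421.4$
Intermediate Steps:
$u = - \frac{9}{4}$ ($u = \frac{9}{-4} = 9 \left(- \frac{1}{4}\right) = - \frac{9}{4} \approx -2.25$)
$V{\left(E \right)} = - 6 E$
$O{\left(P,n \right)} = P + P n$ ($O{\left(P,n \right)} = P n + P = P + P n$)
$Y{\left(a,l \right)} = \frac{27}{8}$ ($Y{\left(a,l \right)} = \frac{\left(-6\right) \left(- \frac{9}{4}\right)}{4} = \frac{1}{4} \cdot \frac{27}{2} = \frac{27}{8}$)
$3418 + Y{\left(56,O{\left(7,1 \right)} \right)} = 3418 + \frac{27}{8} = \frac{27371}{8}$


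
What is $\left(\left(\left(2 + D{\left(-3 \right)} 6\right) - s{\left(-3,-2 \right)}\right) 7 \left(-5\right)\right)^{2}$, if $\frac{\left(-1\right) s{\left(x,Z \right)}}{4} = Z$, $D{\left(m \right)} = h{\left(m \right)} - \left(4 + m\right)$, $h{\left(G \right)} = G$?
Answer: $1102500$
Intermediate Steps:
$D{\left(m \right)} = -4$ ($D{\left(m \right)} = m - \left(4 + m\right) = -4$)
$s{\left(x,Z \right)} = - 4 Z$
$\left(\left(\left(2 + D{\left(-3 \right)} 6\right) - s{\left(-3,-2 \right)}\right) 7 \left(-5\right)\right)^{2} = \left(\left(\left(2 - 24\right) - \left(-4\right) \left(-2\right)\right) 7 \left(-5\right)\right)^{2} = \left(\left(\left(2 - 24\right) - 8\right) 7 \left(-5\right)\right)^{2} = \left(\left(-22 - 8\right) 7 \left(-5\right)\right)^{2} = \left(\left(-30\right) 7 \left(-5\right)\right)^{2} = \left(\left(-210\right) \left(-5\right)\right)^{2} = 1050^{2} = 1102500$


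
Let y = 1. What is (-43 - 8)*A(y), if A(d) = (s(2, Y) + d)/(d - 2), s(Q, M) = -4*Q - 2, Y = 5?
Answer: -459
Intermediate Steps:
s(Q, M) = -2 - 4*Q
A(d) = (-10 + d)/(-2 + d) (A(d) = ((-2 - 4*2) + d)/(d - 2) = ((-2 - 8) + d)/(-2 + d) = (-10 + d)/(-2 + d))
(-43 - 8)*A(y) = (-43 - 8)*((-10 + 1)/(-2 + 1)) = -51*(-9)/(-1) = -(-51)*(-9) = -51*9 = -459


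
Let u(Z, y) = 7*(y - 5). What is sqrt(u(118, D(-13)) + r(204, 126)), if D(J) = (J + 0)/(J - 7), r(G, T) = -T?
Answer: I*sqrt(15645)/10 ≈ 12.508*I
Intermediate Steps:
D(J) = J/(-7 + J)
u(Z, y) = -35 + 7*y (u(Z, y) = 7*(-5 + y) = -35 + 7*y)
sqrt(u(118, D(-13)) + r(204, 126)) = sqrt((-35 + 7*(-13/(-7 - 13))) - 1*126) = sqrt((-35 + 7*(-13/(-20))) - 126) = sqrt((-35 + 7*(-13*(-1/20))) - 126) = sqrt((-35 + 7*(13/20)) - 126) = sqrt((-35 + 91/20) - 126) = sqrt(-609/20 - 126) = sqrt(-3129/20) = I*sqrt(15645)/10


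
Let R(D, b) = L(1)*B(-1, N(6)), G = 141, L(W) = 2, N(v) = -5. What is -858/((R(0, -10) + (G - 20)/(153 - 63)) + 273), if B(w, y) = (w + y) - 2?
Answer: -77220/23251 ≈ -3.3211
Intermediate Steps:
B(w, y) = -2 + w + y
R(D, b) = -16 (R(D, b) = 2*(-2 - 1 - 5) = 2*(-8) = -16)
-858/((R(0, -10) + (G - 20)/(153 - 63)) + 273) = -858/((-16 + (141 - 20)/(153 - 63)) + 273) = -858/((-16 + 121/90) + 273) = -858/(-1319/90 + 273) = -858/23251/90 = -858*90/23251 = -77220/23251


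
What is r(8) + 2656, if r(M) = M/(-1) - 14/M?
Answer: 10585/4 ≈ 2646.3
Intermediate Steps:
r(M) = -M - 14/M (r(M) = M*(-1) - 14/M = -M - 14/M)
r(8) + 2656 = (-1*8 - 14/8) + 2656 = (-8 - 14*1/8) + 2656 = (-8 - 7/4) + 2656 = -39/4 + 2656 = 10585/4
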